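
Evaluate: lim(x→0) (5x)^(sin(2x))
This is an exponential indeterminate form.

For exponential indeterminate forms, take the natural log:
  Let L = lim(x→0) (5x)^(sin(2x))
  Then ln(L) = lim(x→0) [exponent × ln(base)]
  Evaluate using L'Hôpital or standard limits, then exponentiate.
  L = 1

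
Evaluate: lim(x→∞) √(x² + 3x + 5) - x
This is an ∞-∞ indeterminate form.

Combine fractions or rationalize to convert ∞-∞ to 0/0 form:
  lim(x→∞) √(x² + 3x + 5) - x = 3/2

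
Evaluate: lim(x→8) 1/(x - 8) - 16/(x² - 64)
This is an ∞-∞ indeterminate form.

Combine fractions or rationalize to convert ∞-∞ to 0/0 form:
  lim(x→8) 1/(x - 8) - 16/(x² - 64) = 1/16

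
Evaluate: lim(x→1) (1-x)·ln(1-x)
This is a 0·∞ indeterminate form.

Rewrite 0·∞ as a quotient (0/0 or ∞/∞ form), then apply L'Hôpital's rule:
  lim(x→1) (1-x)·ln(1-x) = 0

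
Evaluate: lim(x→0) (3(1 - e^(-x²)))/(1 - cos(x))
This is a 0/0 indeterminate form.

Apply L'Hôpital's rule: differentiate numerator and denominator separately.
  f(x) = 3 - 3·e^(-x^2)   ⇒   f'(x) = 6·x·e^(-x^2)
  g(x) = 1 - cos(x)   ⇒   g'(x) = sin(x)
  lim(x→0) f'(x)/g'(x) = lim(x→0) (6·x·e^(-x^2))/(sin(x))
  = 6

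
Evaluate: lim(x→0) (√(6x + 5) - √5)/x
This is a standard limit.

Factor or rationalize the expression:
  lim(x→0) (√(6x + 5) - √5)/x = 3·sqrt(5)/5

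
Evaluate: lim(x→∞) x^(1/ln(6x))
This is an exponential indeterminate form.

For exponential indeterminate forms, take the natural log:
  Let L = lim(x→∞) x^(1/ln(6x))
  Then ln(L) = lim(x→∞) [exponent × ln(base)]
  Evaluate using L'Hôpital or standard limits, then exponentiate.
  L = e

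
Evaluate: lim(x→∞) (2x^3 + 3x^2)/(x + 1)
This is an ∞/∞ indeterminate form.

Apply L'Hôpital's rule: differentiate numerator and denominator separately.
  f(x) = 2·x^3 + 3·x^2   ⇒   f'(x) = 6·x^2 + 6·x
  g(x) = x + 1   ⇒   g'(x) = 1
  lim(x→∞) f'(x)/g'(x) = lim(x→∞) (6·x^2 + 6·x)/(1)
  = ∞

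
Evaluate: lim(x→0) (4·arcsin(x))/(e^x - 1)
This is a 0/0 indeterminate form.

Apply L'Hôpital's rule: differentiate numerator and denominator separately.
  f(x) = 4·asin(x)   ⇒   f'(x) = 4/sqrt(1 - x^2)
  g(x) = e^(x) - 1   ⇒   g'(x) = e^(x)
  lim(x→0) f'(x)/g'(x) = lim(x→0) (4/sqrt(1 - x^2))/(e^(x))
  = 4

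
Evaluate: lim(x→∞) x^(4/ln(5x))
This is an exponential indeterminate form.

For exponential indeterminate forms, take the natural log:
  Let L = lim(x→∞) x^(4/ln(5x))
  Then ln(L) = lim(x→∞) [exponent × ln(base)]
  Evaluate using L'Hôpital or standard limits, then exponentiate.
  L = e^(4)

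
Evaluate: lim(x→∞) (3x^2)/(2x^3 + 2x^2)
This is an ∞/∞ indeterminate form.

Apply L'Hôpital's rule: differentiate numerator and denominator separately.
  f(x) = 3·x^2   ⇒   f'(x) = 6·x
  g(x) = 2·x^3 + 2·x^2   ⇒   g'(x) = 6·x^2 + 4·x
  lim(x→∞) f'(x)/g'(x) = lim(x→∞) (6·x)/(6·x^2 + 4·x)
  = 0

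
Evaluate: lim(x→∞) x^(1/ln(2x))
This is an exponential indeterminate form.

For exponential indeterminate forms, take the natural log:
  Let L = lim(x→∞) x^(1/ln(2x))
  Then ln(L) = lim(x→∞) [exponent × ln(base)]
  Evaluate using L'Hôpital or standard limits, then exponentiate.
  L = e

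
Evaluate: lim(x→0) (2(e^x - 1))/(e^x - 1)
This is a 0/0 indeterminate form.

Apply L'Hôpital's rule: differentiate numerator and denominator separately.
  f(x) = 2·e^(x) - 2   ⇒   f'(x) = 2·e^(x)
  g(x) = e^(x) - 1   ⇒   g'(x) = e^(x)
  lim(x→0) f'(x)/g'(x) = lim(x→0) (2·e^(x))/(e^(x))
  = 2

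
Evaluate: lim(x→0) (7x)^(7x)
This is an exponential indeterminate form.

For exponential indeterminate forms, take the natural log:
  Let L = lim(x→0) (7x)^(7x)
  Then ln(L) = lim(x→0) [exponent × ln(base)]
  Evaluate using L'Hôpital or standard limits, then exponentiate.
  L = 1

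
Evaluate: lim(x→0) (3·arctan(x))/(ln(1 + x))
This is a 0/0 indeterminate form.

Apply L'Hôpital's rule: differentiate numerator and denominator separately.
  f(x) = 3·atan(x)   ⇒   f'(x) = 3/(x^2 + 1)
  g(x) = ln(x + 1)   ⇒   g'(x) = 1/(x + 1)
  lim(x→0) f'(x)/g'(x) = lim(x→0) (3/(x^2 + 1))/(1/(x + 1))
  = 3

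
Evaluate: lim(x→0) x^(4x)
This is an exponential indeterminate form.

For exponential indeterminate forms, take the natural log:
  Let L = lim(x→0) x^(4x)
  Then ln(L) = lim(x→0) [exponent × ln(base)]
  Evaluate using L'Hôpital or standard limits, then exponentiate.
  L = 1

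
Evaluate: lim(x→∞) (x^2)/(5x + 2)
This is an ∞/∞ indeterminate form.

Apply L'Hôpital's rule: differentiate numerator and denominator separately.
  f(x) = x^2   ⇒   f'(x) = 2·x
  g(x) = 5·x + 2   ⇒   g'(x) = 5
  lim(x→∞) f'(x)/g'(x) = lim(x→∞) (2·x)/(5)
  = ∞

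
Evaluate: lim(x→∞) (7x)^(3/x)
This is an exponential indeterminate form.

For exponential indeterminate forms, take the natural log:
  Let L = lim(x→∞) (7x)^(3/x)
  Then ln(L) = lim(x→∞) [exponent × ln(base)]
  Evaluate using L'Hôpital or standard limits, then exponentiate.
  L = 1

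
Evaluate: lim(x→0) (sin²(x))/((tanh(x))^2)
This is a 0/0 indeterminate form.

Apply L'Hôpital's rule: differentiate numerator and denominator separately.
  f(x) = sin(x)^2   ⇒   f'(x) = 2·sin(x)·cos(x)
  g(x) = tanh(x)^2   ⇒   g'(x) = (2 - 2·tanh(x)^2)·tanh(x)
  lim(x→0) f'(x)/g'(x) = lim(x→0) (2·sin(x)·cos(x))/((2 - 2·tanh(x)^2)·tanh(x))
  = 1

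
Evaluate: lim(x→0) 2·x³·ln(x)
This is a 0·∞ indeterminate form.

Rewrite 0·∞ as a quotient (0/0 or ∞/∞ form), then apply L'Hôpital's rule:
  lim(x→0) 2·x³·ln(x) = 0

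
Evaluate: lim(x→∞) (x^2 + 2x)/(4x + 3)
This is an ∞/∞ indeterminate form.

Apply L'Hôpital's rule: differentiate numerator and denominator separately.
  f(x) = x^2 + 2·x   ⇒   f'(x) = 2·x + 2
  g(x) = 4·x + 3   ⇒   g'(x) = 4
  lim(x→∞) f'(x)/g'(x) = lim(x→∞) (2·x + 2)/(4)
  = ∞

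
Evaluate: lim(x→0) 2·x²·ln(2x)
This is a 0·∞ indeterminate form.

Rewrite 0·∞ as a quotient (0/0 or ∞/∞ form), then apply L'Hôpital's rule:
  lim(x→0) 2·x²·ln(2x) = 0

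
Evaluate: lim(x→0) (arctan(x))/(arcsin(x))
This is a 0/0 indeterminate form.

Apply L'Hôpital's rule: differentiate numerator and denominator separately.
  f(x) = atan(x)   ⇒   f'(x) = 1/(x^2 + 1)
  g(x) = asin(x)   ⇒   g'(x) = 1/sqrt(1 - x^2)
  lim(x→0) f'(x)/g'(x) = lim(x→0) (1/(x^2 + 1))/(1/sqrt(1 - x^2))
  = 1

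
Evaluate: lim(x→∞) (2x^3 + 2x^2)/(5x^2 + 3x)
This is an ∞/∞ indeterminate form.

Apply L'Hôpital's rule: differentiate numerator and denominator separately.
  f(x) = 2·x^3 + 2·x^2   ⇒   f'(x) = 6·x^2 + 4·x
  g(x) = 5·x^2 + 3·x   ⇒   g'(x) = 10·x + 3
  lim(x→∞) f'(x)/g'(x) = lim(x→∞) (6·x^2 + 4·x)/(10·x + 3)
  = ∞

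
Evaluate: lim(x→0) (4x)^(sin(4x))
This is an exponential indeterminate form.

For exponential indeterminate forms, take the natural log:
  Let L = lim(x→0) (4x)^(sin(4x))
  Then ln(L) = lim(x→0) [exponent × ln(base)]
  Evaluate using L'Hôpital or standard limits, then exponentiate.
  L = 1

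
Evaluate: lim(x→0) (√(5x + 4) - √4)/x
This is a standard limit.

Factor or rationalize the expression:
  lim(x→0) (√(5x + 4) - √4)/x = 5/4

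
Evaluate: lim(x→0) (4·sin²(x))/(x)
This is a 0/0 indeterminate form.

Apply L'Hôpital's rule: differentiate numerator and denominator separately.
  f(x) = 4·sin(x)^2   ⇒   f'(x) = 8·sin(x)·cos(x)
  g(x) = x   ⇒   g'(x) = 1
  lim(x→0) f'(x)/g'(x) = lim(x→0) (8·sin(x)·cos(x))/(1)
  = 0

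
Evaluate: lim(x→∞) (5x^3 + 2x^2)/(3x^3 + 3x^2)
This is an ∞/∞ indeterminate form.

Apply L'Hôpital's rule: differentiate numerator and denominator separately.
  f(x) = 5·x^3 + 2·x^2   ⇒   f'(x) = 15·x^2 + 4·x
  g(x) = 3·x^3 + 3·x^2   ⇒   g'(x) = 9·x^2 + 6·x
  lim(x→∞) f'(x)/g'(x) = lim(x→∞) (15·x^2 + 4·x)/(9·x^2 + 6·x)
  = 5/3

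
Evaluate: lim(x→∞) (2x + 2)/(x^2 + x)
This is an ∞/∞ indeterminate form.

Apply L'Hôpital's rule: differentiate numerator and denominator separately.
  f(x) = 2·x + 2   ⇒   f'(x) = 2
  g(x) = x^2 + x   ⇒   g'(x) = 2·x + 1
  lim(x→∞) f'(x)/g'(x) = lim(x→∞) (2)/(2·x + 1)
  = 0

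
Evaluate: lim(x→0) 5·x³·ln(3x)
This is a 0·∞ indeterminate form.

Rewrite 0·∞ as a quotient (0/0 or ∞/∞ form), then apply L'Hôpital's rule:
  lim(x→0) 5·x³·ln(3x) = 0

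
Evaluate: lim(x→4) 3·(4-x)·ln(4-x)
This is a 0·∞ indeterminate form.

Rewrite 0·∞ as a quotient (0/0 or ∞/∞ form), then apply L'Hôpital's rule:
  lim(x→4) 3·(4-x)·ln(4-x) = 0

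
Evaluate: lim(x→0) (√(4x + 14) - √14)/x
This is a standard limit.

Factor or rationalize the expression:
  lim(x→0) (√(4x + 14) - √14)/x = sqrt(14)/7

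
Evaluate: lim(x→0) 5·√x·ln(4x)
This is a 0·∞ indeterminate form.

Rewrite 0·∞ as a quotient (0/0 or ∞/∞ form), then apply L'Hôpital's rule:
  lim(x→0) 5·√x·ln(4x) = 0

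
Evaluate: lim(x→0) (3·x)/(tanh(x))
This is a 0/0 indeterminate form.

Apply L'Hôpital's rule: differentiate numerator and denominator separately.
  f(x) = 3·x   ⇒   f'(x) = 3
  g(x) = tanh(x)   ⇒   g'(x) = 1 - tanh(x)^2
  lim(x→0) f'(x)/g'(x) = lim(x→0) (3)/(1 - tanh(x)^2)
  = 3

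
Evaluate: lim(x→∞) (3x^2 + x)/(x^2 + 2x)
This is an ∞/∞ indeterminate form.

Apply L'Hôpital's rule: differentiate numerator and denominator separately.
  f(x) = 3·x^2 + x   ⇒   f'(x) = 6·x + 1
  g(x) = x^2 + 2·x   ⇒   g'(x) = 2·x + 2
  lim(x→∞) f'(x)/g'(x) = lim(x→∞) (6·x + 1)/(2·x + 2)
  = 3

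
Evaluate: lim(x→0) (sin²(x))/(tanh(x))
This is a 0/0 indeterminate form.

Apply L'Hôpital's rule: differentiate numerator and denominator separately.
  f(x) = sin(x)^2   ⇒   f'(x) = 2·sin(x)·cos(x)
  g(x) = tanh(x)   ⇒   g'(x) = 1 - tanh(x)^2
  lim(x→0) f'(x)/g'(x) = lim(x→0) (2·sin(x)·cos(x))/(1 - tanh(x)^2)
  = 0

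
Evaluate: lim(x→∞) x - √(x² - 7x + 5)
This is an ∞-∞ indeterminate form.

Combine fractions or rationalize to convert ∞-∞ to 0/0 form:
  lim(x→∞) x - √(x² - 7x + 5) = 7/2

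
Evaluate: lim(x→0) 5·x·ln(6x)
This is a 0·∞ indeterminate form.

Rewrite 0·∞ as a quotient (0/0 or ∞/∞ form), then apply L'Hôpital's rule:
  lim(x→0) 5·x·ln(6x) = 0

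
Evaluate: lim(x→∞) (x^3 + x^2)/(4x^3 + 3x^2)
This is an ∞/∞ indeterminate form.

Apply L'Hôpital's rule: differentiate numerator and denominator separately.
  f(x) = x^3 + x^2   ⇒   f'(x) = 3·x^2 + 2·x
  g(x) = 4·x^3 + 3·x^2   ⇒   g'(x) = 12·x^2 + 6·x
  lim(x→∞) f'(x)/g'(x) = lim(x→∞) (3·x^2 + 2·x)/(12·x^2 + 6·x)
  = 1/4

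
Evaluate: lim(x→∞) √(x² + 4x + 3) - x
This is an ∞-∞ indeterminate form.

Combine fractions or rationalize to convert ∞-∞ to 0/0 form:
  lim(x→∞) √(x² + 4x + 3) - x = 2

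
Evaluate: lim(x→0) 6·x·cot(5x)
This is a 0·∞ indeterminate form.

Rewrite 0·∞ as a quotient (0/0 or ∞/∞ form), then apply L'Hôpital's rule:
  lim(x→0) 6·x·cot(5x) = 6/5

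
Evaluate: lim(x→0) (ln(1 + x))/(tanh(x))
This is a 0/0 indeterminate form.

Apply L'Hôpital's rule: differentiate numerator and denominator separately.
  f(x) = ln(x + 1)   ⇒   f'(x) = 1/(x + 1)
  g(x) = tanh(x)   ⇒   g'(x) = 1 - tanh(x)^2
  lim(x→0) f'(x)/g'(x) = lim(x→0) (1/(x + 1))/(1 - tanh(x)^2)
  = 1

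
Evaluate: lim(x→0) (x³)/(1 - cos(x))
This is a 0/0 indeterminate form.

Apply L'Hôpital's rule: differentiate numerator and denominator separately.
  f(x) = x^3   ⇒   f'(x) = 3·x^2
  g(x) = 1 - cos(x)   ⇒   g'(x) = sin(x)
  lim(x→0) f'(x)/g'(x) = lim(x→0) (3·x^2)/(sin(x))
  = 0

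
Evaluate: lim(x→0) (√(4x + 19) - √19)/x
This is a standard limit.

Factor or rationalize the expression:
  lim(x→0) (√(4x + 19) - √19)/x = 2·sqrt(19)/19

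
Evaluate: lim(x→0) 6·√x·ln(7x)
This is a 0·∞ indeterminate form.

Rewrite 0·∞ as a quotient (0/0 or ∞/∞ form), then apply L'Hôpital's rule:
  lim(x→0) 6·√x·ln(7x) = 0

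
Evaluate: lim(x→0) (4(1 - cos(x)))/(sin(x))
This is a 0/0 indeterminate form.

Apply L'Hôpital's rule: differentiate numerator and denominator separately.
  f(x) = 4 - 4·cos(x)   ⇒   f'(x) = 4·sin(x)
  g(x) = sin(x)   ⇒   g'(x) = cos(x)
  lim(x→0) f'(x)/g'(x) = lim(x→0) (4·sin(x))/(cos(x))
  = 0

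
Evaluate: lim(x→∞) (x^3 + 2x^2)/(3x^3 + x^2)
This is an ∞/∞ indeterminate form.

Apply L'Hôpital's rule: differentiate numerator and denominator separately.
  f(x) = x^3 + 2·x^2   ⇒   f'(x) = 3·x^2 + 4·x
  g(x) = 3·x^3 + x^2   ⇒   g'(x) = 9·x^2 + 2·x
  lim(x→∞) f'(x)/g'(x) = lim(x→∞) (3·x^2 + 4·x)/(9·x^2 + 2·x)
  = 1/3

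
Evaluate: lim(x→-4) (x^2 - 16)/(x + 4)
This is a standard limit.

Factor or rationalize the expression:
  lim(x→-4) (x^2 - 16)/(x + 4) = -8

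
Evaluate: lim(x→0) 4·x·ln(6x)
This is a 0·∞ indeterminate form.

Rewrite 0·∞ as a quotient (0/0 or ∞/∞ form), then apply L'Hôpital's rule:
  lim(x→0) 4·x·ln(6x) = 0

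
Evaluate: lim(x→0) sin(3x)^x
This is an exponential indeterminate form.

For exponential indeterminate forms, take the natural log:
  Let L = lim(x→0) sin(3x)^x
  Then ln(L) = lim(x→0) [exponent × ln(base)]
  Evaluate using L'Hôpital or standard limits, then exponentiate.
  L = 1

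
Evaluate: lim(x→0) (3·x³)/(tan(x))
This is a 0/0 indeterminate form.

Apply L'Hôpital's rule: differentiate numerator and denominator separately.
  f(x) = 3·x^3   ⇒   f'(x) = 9·x^2
  g(x) = tan(x)   ⇒   g'(x) = tan(x)^2 + 1
  lim(x→0) f'(x)/g'(x) = lim(x→0) (9·x^2)/(tan(x)^2 + 1)
  = 0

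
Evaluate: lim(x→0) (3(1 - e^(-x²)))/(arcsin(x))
This is a 0/0 indeterminate form.

Apply L'Hôpital's rule: differentiate numerator and denominator separately.
  f(x) = 3 - 3·e^(-x^2)   ⇒   f'(x) = 6·x·e^(-x^2)
  g(x) = asin(x)   ⇒   g'(x) = 1/sqrt(1 - x^2)
  lim(x→0) f'(x)/g'(x) = lim(x→0) (6·x·e^(-x^2))/(1/sqrt(1 - x^2))
  = 0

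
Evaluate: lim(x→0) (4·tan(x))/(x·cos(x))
This is a 0/0 indeterminate form.

Apply L'Hôpital's rule: differentiate numerator and denominator separately.
  f(x) = 4·tan(x)   ⇒   f'(x) = 4·tan(x)^2 + 4
  g(x) = x·cos(x)   ⇒   g'(x) = -x·sin(x) + cos(x)
  lim(x→0) f'(x)/g'(x) = lim(x→0) (4·tan(x)^2 + 4)/(-x·sin(x) + cos(x))
  = 4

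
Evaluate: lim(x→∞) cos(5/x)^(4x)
This is an exponential indeterminate form.

For exponential indeterminate forms, take the natural log:
  Let L = lim(x→∞) cos(5/x)^(4x)
  Then ln(L) = lim(x→∞) [exponent × ln(base)]
  Evaluate using L'Hôpital or standard limits, then exponentiate.
  L = 1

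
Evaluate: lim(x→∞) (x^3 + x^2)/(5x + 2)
This is an ∞/∞ indeterminate form.

Apply L'Hôpital's rule: differentiate numerator and denominator separately.
  f(x) = x^3 + x^2   ⇒   f'(x) = 3·x^2 + 2·x
  g(x) = 5·x + 2   ⇒   g'(x) = 5
  lim(x→∞) f'(x)/g'(x) = lim(x→∞) (3·x^2 + 2·x)/(5)
  = ∞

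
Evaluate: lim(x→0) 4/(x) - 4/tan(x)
This is an ∞-∞ indeterminate form.

Combine fractions or rationalize to convert ∞-∞ to 0/0 form:
  lim(x→0) 4/(x) - 4/tan(x) = 0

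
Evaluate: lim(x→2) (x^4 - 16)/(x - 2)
This is a standard limit.

Factor or rationalize the expression:
  lim(x→2) (x^4 - 16)/(x - 2) = 32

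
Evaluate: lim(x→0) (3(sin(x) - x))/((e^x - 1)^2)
This is a 0/0 indeterminate form.

Apply L'Hôpital's rule: differentiate numerator and denominator separately.
  f(x) = -3·x + 3·sin(x)   ⇒   f'(x) = 3·cos(x) - 3
  g(x) = (e^(x) - 1)^2   ⇒   g'(x) = 2·(e^(x) - 1)·e^(x)
  lim(x→0) f'(x)/g'(x) = lim(x→0) (3·cos(x) - 3)/(2·(e^(x) - 1)·e^(x))
  = 0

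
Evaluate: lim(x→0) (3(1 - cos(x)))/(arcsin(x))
This is a 0/0 indeterminate form.

Apply L'Hôpital's rule: differentiate numerator and denominator separately.
  f(x) = 3 - 3·cos(x)   ⇒   f'(x) = 3·sin(x)
  g(x) = asin(x)   ⇒   g'(x) = 1/sqrt(1 - x^2)
  lim(x→0) f'(x)/g'(x) = lim(x→0) (3·sin(x))/(1/sqrt(1 - x^2))
  = 0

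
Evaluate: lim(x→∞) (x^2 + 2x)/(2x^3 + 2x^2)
This is an ∞/∞ indeterminate form.

Apply L'Hôpital's rule: differentiate numerator and denominator separately.
  f(x) = x^2 + 2·x   ⇒   f'(x) = 2·x + 2
  g(x) = 2·x^3 + 2·x^2   ⇒   g'(x) = 6·x^2 + 4·x
  lim(x→∞) f'(x)/g'(x) = lim(x→∞) (2·x + 2)/(6·x^2 + 4·x)
  = 0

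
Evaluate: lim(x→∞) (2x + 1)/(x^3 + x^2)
This is an ∞/∞ indeterminate form.

Apply L'Hôpital's rule: differentiate numerator and denominator separately.
  f(x) = 2·x + 1   ⇒   f'(x) = 2
  g(x) = x^3 + x^2   ⇒   g'(x) = 3·x^2 + 2·x
  lim(x→∞) f'(x)/g'(x) = lim(x→∞) (2)/(3·x^2 + 2·x)
  = 0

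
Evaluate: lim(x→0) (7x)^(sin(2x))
This is an exponential indeterminate form.

For exponential indeterminate forms, take the natural log:
  Let L = lim(x→0) (7x)^(sin(2x))
  Then ln(L) = lim(x→0) [exponent × ln(base)]
  Evaluate using L'Hôpital or standard limits, then exponentiate.
  L = 1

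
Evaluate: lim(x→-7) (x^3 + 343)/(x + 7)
This is a standard limit.

Factor or rationalize the expression:
  lim(x→-7) (x^3 + 343)/(x + 7) = 147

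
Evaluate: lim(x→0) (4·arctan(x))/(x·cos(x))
This is a 0/0 indeterminate form.

Apply L'Hôpital's rule: differentiate numerator and denominator separately.
  f(x) = 4·atan(x)   ⇒   f'(x) = 4/(x^2 + 1)
  g(x) = x·cos(x)   ⇒   g'(x) = -x·sin(x) + cos(x)
  lim(x→0) f'(x)/g'(x) = lim(x→0) (4/(x^2 + 1))/(-x·sin(x) + cos(x))
  = 4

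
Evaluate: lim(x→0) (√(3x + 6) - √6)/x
This is a standard limit.

Factor or rationalize the expression:
  lim(x→0) (√(3x + 6) - √6)/x = sqrt(6)/4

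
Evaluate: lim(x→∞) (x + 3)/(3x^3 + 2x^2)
This is an ∞/∞ indeterminate form.

Apply L'Hôpital's rule: differentiate numerator and denominator separately.
  f(x) = x + 3   ⇒   f'(x) = 1
  g(x) = 3·x^3 + 2·x^2   ⇒   g'(x) = 9·x^2 + 4·x
  lim(x→∞) f'(x)/g'(x) = lim(x→∞) (1)/(9·x^2 + 4·x)
  = 0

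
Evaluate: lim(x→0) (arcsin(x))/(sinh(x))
This is a 0/0 indeterminate form.

Apply L'Hôpital's rule: differentiate numerator and denominator separately.
  f(x) = asin(x)   ⇒   f'(x) = 1/sqrt(1 - x^2)
  g(x) = sinh(x)   ⇒   g'(x) = cosh(x)
  lim(x→0) f'(x)/g'(x) = lim(x→0) (1/sqrt(1 - x^2))/(cosh(x))
  = 1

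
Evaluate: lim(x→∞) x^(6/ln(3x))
This is an exponential indeterminate form.

For exponential indeterminate forms, take the natural log:
  Let L = lim(x→∞) x^(6/ln(3x))
  Then ln(L) = lim(x→∞) [exponent × ln(base)]
  Evaluate using L'Hôpital or standard limits, then exponentiate.
  L = e^(6)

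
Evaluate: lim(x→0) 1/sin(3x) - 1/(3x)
This is an ∞-∞ indeterminate form.

Combine fractions or rationalize to convert ∞-∞ to 0/0 form:
  lim(x→0) 1/sin(3x) - 1/(3x) = 0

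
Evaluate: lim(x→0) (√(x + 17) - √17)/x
This is a standard limit.

Factor or rationalize the expression:
  lim(x→0) (√(x + 17) - √17)/x = sqrt(17)/34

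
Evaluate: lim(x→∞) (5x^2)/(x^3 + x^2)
This is an ∞/∞ indeterminate form.

Apply L'Hôpital's rule: differentiate numerator and denominator separately.
  f(x) = 5·x^2   ⇒   f'(x) = 10·x
  g(x) = x^3 + x^2   ⇒   g'(x) = 3·x^2 + 2·x
  lim(x→∞) f'(x)/g'(x) = lim(x→∞) (10·x)/(3·x^2 + 2·x)
  = 0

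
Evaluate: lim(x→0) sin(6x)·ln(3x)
This is a 0·∞ indeterminate form.

Rewrite 0·∞ as a quotient (0/0 or ∞/∞ form), then apply L'Hôpital's rule:
  lim(x→0) sin(6x)·ln(3x) = 0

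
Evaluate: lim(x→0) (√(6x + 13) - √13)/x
This is a standard limit.

Factor or rationalize the expression:
  lim(x→0) (√(6x + 13) - √13)/x = 3·sqrt(13)/13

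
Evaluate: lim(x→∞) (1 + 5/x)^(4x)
This is an exponential indeterminate form.

For exponential indeterminate forms, take the natural log:
  Let L = lim(x→∞) (1 + 5/x)^(4x)
  Then ln(L) = lim(x→∞) [exponent × ln(base)]
  Evaluate using L'Hôpital or standard limits, then exponentiate.
  L = e^(20)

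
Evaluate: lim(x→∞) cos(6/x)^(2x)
This is an exponential indeterminate form.

For exponential indeterminate forms, take the natural log:
  Let L = lim(x→∞) cos(6/x)^(2x)
  Then ln(L) = lim(x→∞) [exponent × ln(base)]
  Evaluate using L'Hôpital or standard limits, then exponentiate.
  L = 1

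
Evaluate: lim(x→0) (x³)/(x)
This is a 0/0 indeterminate form.

Apply L'Hôpital's rule: differentiate numerator and denominator separately.
  f(x) = x^3   ⇒   f'(x) = 3·x^2
  g(x) = x   ⇒   g'(x) = 1
  lim(x→0) f'(x)/g'(x) = lim(x→0) (3·x^2)/(1)
  = 0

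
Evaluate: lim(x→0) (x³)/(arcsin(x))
This is a 0/0 indeterminate form.

Apply L'Hôpital's rule: differentiate numerator and denominator separately.
  f(x) = x^3   ⇒   f'(x) = 3·x^2
  g(x) = asin(x)   ⇒   g'(x) = 1/sqrt(1 - x^2)
  lim(x→0) f'(x)/g'(x) = lim(x→0) (3·x^2)/(1/sqrt(1 - x^2))
  = 0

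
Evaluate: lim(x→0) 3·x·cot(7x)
This is a 0·∞ indeterminate form.

Rewrite 0·∞ as a quotient (0/0 or ∞/∞ form), then apply L'Hôpital's rule:
  lim(x→0) 3·x·cot(7x) = 3/7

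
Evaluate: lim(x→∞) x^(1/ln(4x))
This is an exponential indeterminate form.

For exponential indeterminate forms, take the natural log:
  Let L = lim(x→∞) x^(1/ln(4x))
  Then ln(L) = lim(x→∞) [exponent × ln(base)]
  Evaluate using L'Hôpital or standard limits, then exponentiate.
  L = e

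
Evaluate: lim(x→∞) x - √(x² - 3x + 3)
This is an ∞-∞ indeterminate form.

Combine fractions or rationalize to convert ∞-∞ to 0/0 form:
  lim(x→∞) x - √(x² - 3x + 3) = 3/2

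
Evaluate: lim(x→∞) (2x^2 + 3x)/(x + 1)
This is an ∞/∞ indeterminate form.

Apply L'Hôpital's rule: differentiate numerator and denominator separately.
  f(x) = 2·x^2 + 3·x   ⇒   f'(x) = 4·x + 3
  g(x) = x + 1   ⇒   g'(x) = 1
  lim(x→∞) f'(x)/g'(x) = lim(x→∞) (4·x + 3)/(1)
  = ∞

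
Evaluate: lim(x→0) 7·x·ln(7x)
This is a 0·∞ indeterminate form.

Rewrite 0·∞ as a quotient (0/0 or ∞/∞ form), then apply L'Hôpital's rule:
  lim(x→0) 7·x·ln(7x) = 0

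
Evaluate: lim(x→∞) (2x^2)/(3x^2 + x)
This is an ∞/∞ indeterminate form.

Apply L'Hôpital's rule: differentiate numerator and denominator separately.
  f(x) = 2·x^2   ⇒   f'(x) = 4·x
  g(x) = 3·x^2 + x   ⇒   g'(x) = 6·x + 1
  lim(x→∞) f'(x)/g'(x) = lim(x→∞) (4·x)/(6·x + 1)
  = 2/3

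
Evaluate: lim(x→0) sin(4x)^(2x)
This is an exponential indeterminate form.

For exponential indeterminate forms, take the natural log:
  Let L = lim(x→0) sin(4x)^(2x)
  Then ln(L) = lim(x→0) [exponent × ln(base)]
  Evaluate using L'Hôpital or standard limits, then exponentiate.
  L = 1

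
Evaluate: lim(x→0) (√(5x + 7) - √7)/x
This is a standard limit.

Factor or rationalize the expression:
  lim(x→0) (√(5x + 7) - √7)/x = 5·sqrt(7)/14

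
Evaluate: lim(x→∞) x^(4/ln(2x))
This is an exponential indeterminate form.

For exponential indeterminate forms, take the natural log:
  Let L = lim(x→∞) x^(4/ln(2x))
  Then ln(L) = lim(x→∞) [exponent × ln(base)]
  Evaluate using L'Hôpital or standard limits, then exponentiate.
  L = e^(4)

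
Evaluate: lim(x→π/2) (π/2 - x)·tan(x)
This is a 0·∞ indeterminate form.

Rewrite 0·∞ as a quotient (0/0 or ∞/∞ form), then apply L'Hôpital's rule:
  lim(x→π/2) (π/2 - x)·tan(x) = 1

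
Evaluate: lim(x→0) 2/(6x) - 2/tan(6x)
This is an ∞-∞ indeterminate form.

Combine fractions or rationalize to convert ∞-∞ to 0/0 form:
  lim(x→0) 2/(6x) - 2/tan(6x) = 0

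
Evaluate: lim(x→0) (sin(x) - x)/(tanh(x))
This is a 0/0 indeterminate form.

Apply L'Hôpital's rule: differentiate numerator and denominator separately.
  f(x) = -x + sin(x)   ⇒   f'(x) = cos(x) - 1
  g(x) = tanh(x)   ⇒   g'(x) = 1 - tanh(x)^2
  lim(x→0) f'(x)/g'(x) = lim(x→0) (cos(x) - 1)/(1 - tanh(x)^2)
  = 0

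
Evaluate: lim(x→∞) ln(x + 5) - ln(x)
This is an ∞-∞ indeterminate form.

Combine fractions or rationalize to convert ∞-∞ to 0/0 form:
  lim(x→∞) ln(x + 5) - ln(x) = 0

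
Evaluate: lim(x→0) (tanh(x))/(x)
This is a 0/0 indeterminate form.

Apply L'Hôpital's rule: differentiate numerator and denominator separately.
  f(x) = tanh(x)   ⇒   f'(x) = 1 - tanh(x)^2
  g(x) = x   ⇒   g'(x) = 1
  lim(x→0) f'(x)/g'(x) = lim(x→0) (1 - tanh(x)^2)/(1)
  = 1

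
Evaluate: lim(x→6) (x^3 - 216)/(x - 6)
This is a standard limit.

Factor or rationalize the expression:
  lim(x→6) (x^3 - 216)/(x - 6) = 108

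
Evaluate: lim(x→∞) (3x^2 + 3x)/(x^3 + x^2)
This is an ∞/∞ indeterminate form.

Apply L'Hôpital's rule: differentiate numerator and denominator separately.
  f(x) = 3·x^2 + 3·x   ⇒   f'(x) = 6·x + 3
  g(x) = x^3 + x^2   ⇒   g'(x) = 3·x^2 + 2·x
  lim(x→∞) f'(x)/g'(x) = lim(x→∞) (6·x + 3)/(3·x^2 + 2·x)
  = 0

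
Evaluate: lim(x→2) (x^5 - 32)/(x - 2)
This is a standard limit.

Factor or rationalize the expression:
  lim(x→2) (x^5 - 32)/(x - 2) = 80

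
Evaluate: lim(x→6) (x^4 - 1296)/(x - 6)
This is a standard limit.

Factor or rationalize the expression:
  lim(x→6) (x^4 - 1296)/(x - 6) = 864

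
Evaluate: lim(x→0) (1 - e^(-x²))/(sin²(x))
This is a 0/0 indeterminate form.

Apply L'Hôpital's rule: differentiate numerator and denominator separately.
  f(x) = 1 - e^(-x^2)   ⇒   f'(x) = 2·x·e^(-x^2)
  g(x) = sin(x)^2   ⇒   g'(x) = 2·sin(x)·cos(x)
  lim(x→0) f'(x)/g'(x) = lim(x→0) (2·x·e^(-x^2))/(2·sin(x)·cos(x))
  = 1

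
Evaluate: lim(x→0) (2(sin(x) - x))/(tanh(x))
This is a 0/0 indeterminate form.

Apply L'Hôpital's rule: differentiate numerator and denominator separately.
  f(x) = -2·x + 2·sin(x)   ⇒   f'(x) = 2·cos(x) - 2
  g(x) = tanh(x)   ⇒   g'(x) = 1 - tanh(x)^2
  lim(x→0) f'(x)/g'(x) = lim(x→0) (2·cos(x) - 2)/(1 - tanh(x)^2)
  = 0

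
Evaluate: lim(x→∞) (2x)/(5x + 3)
This is an ∞/∞ indeterminate form.

Apply L'Hôpital's rule: differentiate numerator and denominator separately.
  f(x) = 2·x   ⇒   f'(x) = 2
  g(x) = 5·x + 3   ⇒   g'(x) = 5
  lim(x→∞) f'(x)/g'(x) = lim(x→∞) (2)/(5)
  = 2/5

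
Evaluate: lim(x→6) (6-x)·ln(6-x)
This is a 0·∞ indeterminate form.

Rewrite 0·∞ as a quotient (0/0 or ∞/∞ form), then apply L'Hôpital's rule:
  lim(x→6) (6-x)·ln(6-x) = 0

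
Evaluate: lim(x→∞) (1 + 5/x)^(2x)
This is an exponential indeterminate form.

For exponential indeterminate forms, take the natural log:
  Let L = lim(x→∞) (1 + 5/x)^(2x)
  Then ln(L) = lim(x→∞) [exponent × ln(base)]
  Evaluate using L'Hôpital or standard limits, then exponentiate.
  L = e^(10)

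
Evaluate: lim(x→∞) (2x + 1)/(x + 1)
This is an ∞/∞ indeterminate form.

Apply L'Hôpital's rule: differentiate numerator and denominator separately.
  f(x) = 2·x + 1   ⇒   f'(x) = 2
  g(x) = x + 1   ⇒   g'(x) = 1
  lim(x→∞) f'(x)/g'(x) = lim(x→∞) (2)/(1)
  = 2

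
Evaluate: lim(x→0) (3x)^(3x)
This is an exponential indeterminate form.

For exponential indeterminate forms, take the natural log:
  Let L = lim(x→0) (3x)^(3x)
  Then ln(L) = lim(x→0) [exponent × ln(base)]
  Evaluate using L'Hôpital or standard limits, then exponentiate.
  L = 1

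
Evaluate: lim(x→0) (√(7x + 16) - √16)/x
This is a standard limit.

Factor or rationalize the expression:
  lim(x→0) (√(7x + 16) - √16)/x = 7/8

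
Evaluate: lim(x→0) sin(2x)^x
This is an exponential indeterminate form.

For exponential indeterminate forms, take the natural log:
  Let L = lim(x→0) sin(2x)^x
  Then ln(L) = lim(x→0) [exponent × ln(base)]
  Evaluate using L'Hôpital or standard limits, then exponentiate.
  L = 1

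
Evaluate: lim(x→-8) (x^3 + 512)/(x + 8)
This is a standard limit.

Factor or rationalize the expression:
  lim(x→-8) (x^3 + 512)/(x + 8) = 192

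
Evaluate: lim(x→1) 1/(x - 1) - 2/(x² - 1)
This is an ∞-∞ indeterminate form.

Combine fractions or rationalize to convert ∞-∞ to 0/0 form:
  lim(x→1) 1/(x - 1) - 2/(x² - 1) = 1/2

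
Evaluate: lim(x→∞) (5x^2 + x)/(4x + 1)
This is an ∞/∞ indeterminate form.

Apply L'Hôpital's rule: differentiate numerator and denominator separately.
  f(x) = 5·x^2 + x   ⇒   f'(x) = 10·x + 1
  g(x) = 4·x + 1   ⇒   g'(x) = 4
  lim(x→∞) f'(x)/g'(x) = lim(x→∞) (10·x + 1)/(4)
  = ∞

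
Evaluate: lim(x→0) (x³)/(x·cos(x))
This is a 0/0 indeterminate form.

Apply L'Hôpital's rule: differentiate numerator and denominator separately.
  f(x) = x^3   ⇒   f'(x) = 3·x^2
  g(x) = x·cos(x)   ⇒   g'(x) = -x·sin(x) + cos(x)
  lim(x→0) f'(x)/g'(x) = lim(x→0) (3·x^2)/(-x·sin(x) + cos(x))
  = 0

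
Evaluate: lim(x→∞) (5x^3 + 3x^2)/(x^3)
This is an ∞/∞ indeterminate form.

Apply L'Hôpital's rule: differentiate numerator and denominator separately.
  f(x) = 5·x^3 + 3·x^2   ⇒   f'(x) = 15·x^2 + 6·x
  g(x) = x^3   ⇒   g'(x) = 3·x^2
  lim(x→∞) f'(x)/g'(x) = lim(x→∞) (15·x^2 + 6·x)/(3·x^2)
  = 5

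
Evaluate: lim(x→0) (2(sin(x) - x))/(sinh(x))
This is a 0/0 indeterminate form.

Apply L'Hôpital's rule: differentiate numerator and denominator separately.
  f(x) = -2·x + 2·sin(x)   ⇒   f'(x) = 2·cos(x) - 2
  g(x) = sinh(x)   ⇒   g'(x) = cosh(x)
  lim(x→0) f'(x)/g'(x) = lim(x→0) (2·cos(x) - 2)/(cosh(x))
  = 0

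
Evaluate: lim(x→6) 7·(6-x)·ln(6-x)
This is a 0·∞ indeterminate form.

Rewrite 0·∞ as a quotient (0/0 or ∞/∞ form), then apply L'Hôpital's rule:
  lim(x→6) 7·(6-x)·ln(6-x) = 0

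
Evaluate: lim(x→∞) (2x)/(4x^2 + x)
This is an ∞/∞ indeterminate form.

Apply L'Hôpital's rule: differentiate numerator and denominator separately.
  f(x) = 2·x   ⇒   f'(x) = 2
  g(x) = 4·x^2 + x   ⇒   g'(x) = 8·x + 1
  lim(x→∞) f'(x)/g'(x) = lim(x→∞) (2)/(8·x + 1)
  = 0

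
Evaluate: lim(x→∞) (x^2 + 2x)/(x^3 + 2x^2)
This is an ∞/∞ indeterminate form.

Apply L'Hôpital's rule: differentiate numerator and denominator separately.
  f(x) = x^2 + 2·x   ⇒   f'(x) = 2·x + 2
  g(x) = x^3 + 2·x^2   ⇒   g'(x) = 3·x^2 + 4·x
  lim(x→∞) f'(x)/g'(x) = lim(x→∞) (2·x + 2)/(3·x^2 + 4·x)
  = 0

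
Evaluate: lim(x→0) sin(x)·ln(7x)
This is a 0·∞ indeterminate form.

Rewrite 0·∞ as a quotient (0/0 or ∞/∞ form), then apply L'Hôpital's rule:
  lim(x→0) sin(x)·ln(7x) = 0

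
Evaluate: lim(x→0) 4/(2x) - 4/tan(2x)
This is an ∞-∞ indeterminate form.

Combine fractions or rationalize to convert ∞-∞ to 0/0 form:
  lim(x→0) 4/(2x) - 4/tan(2x) = 0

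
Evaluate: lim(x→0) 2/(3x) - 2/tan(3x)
This is an ∞-∞ indeterminate form.

Combine fractions or rationalize to convert ∞-∞ to 0/0 form:
  lim(x→0) 2/(3x) - 2/tan(3x) = 0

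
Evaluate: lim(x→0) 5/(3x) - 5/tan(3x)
This is an ∞-∞ indeterminate form.

Combine fractions or rationalize to convert ∞-∞ to 0/0 form:
  lim(x→0) 5/(3x) - 5/tan(3x) = 0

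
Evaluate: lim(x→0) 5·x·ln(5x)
This is a 0·∞ indeterminate form.

Rewrite 0·∞ as a quotient (0/0 or ∞/∞ form), then apply L'Hôpital's rule:
  lim(x→0) 5·x·ln(5x) = 0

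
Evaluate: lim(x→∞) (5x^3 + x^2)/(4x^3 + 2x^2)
This is an ∞/∞ indeterminate form.

Apply L'Hôpital's rule: differentiate numerator and denominator separately.
  f(x) = 5·x^3 + x^2   ⇒   f'(x) = 15·x^2 + 2·x
  g(x) = 4·x^3 + 2·x^2   ⇒   g'(x) = 12·x^2 + 4·x
  lim(x→∞) f'(x)/g'(x) = lim(x→∞) (15·x^2 + 2·x)/(12·x^2 + 4·x)
  = 5/4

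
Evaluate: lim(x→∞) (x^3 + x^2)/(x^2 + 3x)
This is an ∞/∞ indeterminate form.

Apply L'Hôpital's rule: differentiate numerator and denominator separately.
  f(x) = x^3 + x^2   ⇒   f'(x) = 3·x^2 + 2·x
  g(x) = x^2 + 3·x   ⇒   g'(x) = 2·x + 3
  lim(x→∞) f'(x)/g'(x) = lim(x→∞) (3·x^2 + 2·x)/(2·x + 3)
  = ∞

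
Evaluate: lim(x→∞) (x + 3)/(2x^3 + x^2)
This is an ∞/∞ indeterminate form.

Apply L'Hôpital's rule: differentiate numerator and denominator separately.
  f(x) = x + 3   ⇒   f'(x) = 1
  g(x) = 2·x^3 + x^2   ⇒   g'(x) = 6·x^2 + 2·x
  lim(x→∞) f'(x)/g'(x) = lim(x→∞) (1)/(6·x^2 + 2·x)
  = 0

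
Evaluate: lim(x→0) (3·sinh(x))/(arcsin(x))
This is a 0/0 indeterminate form.

Apply L'Hôpital's rule: differentiate numerator and denominator separately.
  f(x) = 3·sinh(x)   ⇒   f'(x) = 3·cosh(x)
  g(x) = asin(x)   ⇒   g'(x) = 1/sqrt(1 - x^2)
  lim(x→0) f'(x)/g'(x) = lim(x→0) (3·cosh(x))/(1/sqrt(1 - x^2))
  = 3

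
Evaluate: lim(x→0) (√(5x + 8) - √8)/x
This is a standard limit.

Factor or rationalize the expression:
  lim(x→0) (√(5x + 8) - √8)/x = 5·sqrt(2)/8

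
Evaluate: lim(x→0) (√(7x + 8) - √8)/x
This is a standard limit.

Factor or rationalize the expression:
  lim(x→0) (√(7x + 8) - √8)/x = 7·sqrt(2)/8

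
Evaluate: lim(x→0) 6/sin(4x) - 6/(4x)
This is an ∞-∞ indeterminate form.

Combine fractions or rationalize to convert ∞-∞ to 0/0 form:
  lim(x→0) 6/sin(4x) - 6/(4x) = 0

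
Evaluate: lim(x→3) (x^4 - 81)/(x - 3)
This is a standard limit.

Factor or rationalize the expression:
  lim(x→3) (x^4 - 81)/(x - 3) = 108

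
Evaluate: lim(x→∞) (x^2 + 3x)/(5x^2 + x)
This is an ∞/∞ indeterminate form.

Apply L'Hôpital's rule: differentiate numerator and denominator separately.
  f(x) = x^2 + 3·x   ⇒   f'(x) = 2·x + 3
  g(x) = 5·x^2 + x   ⇒   g'(x) = 10·x + 1
  lim(x→∞) f'(x)/g'(x) = lim(x→∞) (2·x + 3)/(10·x + 1)
  = 1/5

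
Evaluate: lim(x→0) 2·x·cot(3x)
This is a 0·∞ indeterminate form.

Rewrite 0·∞ as a quotient (0/0 or ∞/∞ form), then apply L'Hôpital's rule:
  lim(x→0) 2·x·cot(3x) = 2/3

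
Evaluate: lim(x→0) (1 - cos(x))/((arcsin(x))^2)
This is a 0/0 indeterminate form.

Apply L'Hôpital's rule: differentiate numerator and denominator separately.
  f(x) = 1 - cos(x)   ⇒   f'(x) = sin(x)
  g(x) = asin(x)^2   ⇒   g'(x) = 2·asin(x)/sqrt(1 - x^2)
  lim(x→0) f'(x)/g'(x) = lim(x→0) (sin(x))/(2·asin(x)/sqrt(1 - x^2))
  = 1/2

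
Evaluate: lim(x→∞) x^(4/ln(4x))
This is an exponential indeterminate form.

For exponential indeterminate forms, take the natural log:
  Let L = lim(x→∞) x^(4/ln(4x))
  Then ln(L) = lim(x→∞) [exponent × ln(base)]
  Evaluate using L'Hôpital or standard limits, then exponentiate.
  L = e^(4)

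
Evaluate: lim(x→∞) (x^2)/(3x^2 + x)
This is an ∞/∞ indeterminate form.

Apply L'Hôpital's rule: differentiate numerator and denominator separately.
  f(x) = x^2   ⇒   f'(x) = 2·x
  g(x) = 3·x^2 + x   ⇒   g'(x) = 6·x + 1
  lim(x→∞) f'(x)/g'(x) = lim(x→∞) (2·x)/(6·x + 1)
  = 1/3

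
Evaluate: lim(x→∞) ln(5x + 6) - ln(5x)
This is an ∞-∞ indeterminate form.

Combine fractions or rationalize to convert ∞-∞ to 0/0 form:
  lim(x→∞) ln(5x + 6) - ln(5x) = 0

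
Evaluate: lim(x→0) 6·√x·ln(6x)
This is a 0·∞ indeterminate form.

Rewrite 0·∞ as a quotient (0/0 or ∞/∞ form), then apply L'Hôpital's rule:
  lim(x→0) 6·√x·ln(6x) = 0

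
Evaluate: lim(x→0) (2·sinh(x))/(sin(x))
This is a 0/0 indeterminate form.

Apply L'Hôpital's rule: differentiate numerator and denominator separately.
  f(x) = 2·sinh(x)   ⇒   f'(x) = 2·cosh(x)
  g(x) = sin(x)   ⇒   g'(x) = cos(x)
  lim(x→0) f'(x)/g'(x) = lim(x→0) (2·cosh(x))/(cos(x))
  = 2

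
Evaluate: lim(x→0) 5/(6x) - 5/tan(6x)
This is an ∞-∞ indeterminate form.

Combine fractions or rationalize to convert ∞-∞ to 0/0 form:
  lim(x→0) 5/(6x) - 5/tan(6x) = 0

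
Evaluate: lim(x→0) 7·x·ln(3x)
This is a 0·∞ indeterminate form.

Rewrite 0·∞ as a quotient (0/0 or ∞/∞ form), then apply L'Hôpital's rule:
  lim(x→0) 7·x·ln(3x) = 0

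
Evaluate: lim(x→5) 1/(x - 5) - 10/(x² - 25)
This is an ∞-∞ indeterminate form.

Combine fractions or rationalize to convert ∞-∞ to 0/0 form:
  lim(x→5) 1/(x - 5) - 10/(x² - 25) = 1/10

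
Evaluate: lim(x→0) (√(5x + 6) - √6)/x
This is a standard limit.

Factor or rationalize the expression:
  lim(x→0) (√(5x + 6) - √6)/x = 5·sqrt(6)/12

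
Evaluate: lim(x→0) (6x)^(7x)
This is an exponential indeterminate form.

For exponential indeterminate forms, take the natural log:
  Let L = lim(x→0) (6x)^(7x)
  Then ln(L) = lim(x→0) [exponent × ln(base)]
  Evaluate using L'Hôpital or standard limits, then exponentiate.
  L = 1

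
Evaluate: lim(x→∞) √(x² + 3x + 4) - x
This is an ∞-∞ indeterminate form.

Combine fractions or rationalize to convert ∞-∞ to 0/0 form:
  lim(x→∞) √(x² + 3x + 4) - x = 3/2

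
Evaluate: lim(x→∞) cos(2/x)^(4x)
This is an exponential indeterminate form.

For exponential indeterminate forms, take the natural log:
  Let L = lim(x→∞) cos(2/x)^(4x)
  Then ln(L) = lim(x→∞) [exponent × ln(base)]
  Evaluate using L'Hôpital or standard limits, then exponentiate.
  L = 1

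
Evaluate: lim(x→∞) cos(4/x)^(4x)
This is an exponential indeterminate form.

For exponential indeterminate forms, take the natural log:
  Let L = lim(x→∞) cos(4/x)^(4x)
  Then ln(L) = lim(x→∞) [exponent × ln(base)]
  Evaluate using L'Hôpital or standard limits, then exponentiate.
  L = 1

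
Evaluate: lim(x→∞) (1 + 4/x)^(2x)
This is an exponential indeterminate form.

For exponential indeterminate forms, take the natural log:
  Let L = lim(x→∞) (1 + 4/x)^(2x)
  Then ln(L) = lim(x→∞) [exponent × ln(base)]
  Evaluate using L'Hôpital or standard limits, then exponentiate.
  L = e^(8)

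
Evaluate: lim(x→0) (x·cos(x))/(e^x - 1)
This is a 0/0 indeterminate form.

Apply L'Hôpital's rule: differentiate numerator and denominator separately.
  f(x) = x·cos(x)   ⇒   f'(x) = -x·sin(x) + cos(x)
  g(x) = e^(x) - 1   ⇒   g'(x) = e^(x)
  lim(x→0) f'(x)/g'(x) = lim(x→0) (-x·sin(x) + cos(x))/(e^(x))
  = 1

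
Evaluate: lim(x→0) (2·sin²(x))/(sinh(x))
This is a 0/0 indeterminate form.

Apply L'Hôpital's rule: differentiate numerator and denominator separately.
  f(x) = 2·sin(x)^2   ⇒   f'(x) = 4·sin(x)·cos(x)
  g(x) = sinh(x)   ⇒   g'(x) = cosh(x)
  lim(x→0) f'(x)/g'(x) = lim(x→0) (4·sin(x)·cos(x))/(cosh(x))
  = 0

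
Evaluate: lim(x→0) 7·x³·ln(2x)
This is a 0·∞ indeterminate form.

Rewrite 0·∞ as a quotient (0/0 or ∞/∞ form), then apply L'Hôpital's rule:
  lim(x→0) 7·x³·ln(2x) = 0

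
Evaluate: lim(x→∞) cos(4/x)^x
This is an exponential indeterminate form.

For exponential indeterminate forms, take the natural log:
  Let L = lim(x→∞) cos(4/x)^x
  Then ln(L) = lim(x→∞) [exponent × ln(base)]
  Evaluate using L'Hôpital or standard limits, then exponentiate.
  L = 1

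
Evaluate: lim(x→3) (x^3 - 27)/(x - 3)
This is a standard limit.

Factor or rationalize the expression:
  lim(x→3) (x^3 - 27)/(x - 3) = 27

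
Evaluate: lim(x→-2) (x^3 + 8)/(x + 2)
This is a standard limit.

Factor or rationalize the expression:
  lim(x→-2) (x^3 + 8)/(x + 2) = 12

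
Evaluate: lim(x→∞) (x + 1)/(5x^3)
This is an ∞/∞ indeterminate form.

Apply L'Hôpital's rule: differentiate numerator and denominator separately.
  f(x) = x + 1   ⇒   f'(x) = 1
  g(x) = 5·x^3   ⇒   g'(x) = 15·x^2
  lim(x→∞) f'(x)/g'(x) = lim(x→∞) (1)/(15·x^2)
  = 0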